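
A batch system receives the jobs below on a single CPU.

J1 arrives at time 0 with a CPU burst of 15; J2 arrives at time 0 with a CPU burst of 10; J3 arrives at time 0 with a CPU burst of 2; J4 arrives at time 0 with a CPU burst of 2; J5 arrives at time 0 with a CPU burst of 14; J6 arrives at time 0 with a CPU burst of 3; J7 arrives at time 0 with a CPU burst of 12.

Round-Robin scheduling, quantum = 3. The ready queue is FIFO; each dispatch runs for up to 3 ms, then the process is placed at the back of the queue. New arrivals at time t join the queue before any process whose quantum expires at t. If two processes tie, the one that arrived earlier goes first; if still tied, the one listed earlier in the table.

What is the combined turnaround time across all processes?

Timeline: | J1 0-3 | J2 3-6 | J3 6-8 | J4 8-10 | J5 10-13 | J6 13-16 | J7 16-19 | J1 19-22 | J2 22-25 | J5 25-28 | J7 28-31 | J1 31-34 | J2 34-37 | J5 37-40 | J7 40-43 | J1 43-46 | J2 46-47 | J5 47-50 | J7 50-53 | J1 53-56 | J5 56-58 |
Completion: J1=56  J2=47  J3=8  J4=10  J5=58  J6=16  J7=53
Turnaround = completion − arrival: J1=56, J2=47, J3=8, J4=10, J5=58, J6=16, J7=53
Total turnaround = 56 + 47 + 8 + 10 + 58 + 16 + 53 = 248

248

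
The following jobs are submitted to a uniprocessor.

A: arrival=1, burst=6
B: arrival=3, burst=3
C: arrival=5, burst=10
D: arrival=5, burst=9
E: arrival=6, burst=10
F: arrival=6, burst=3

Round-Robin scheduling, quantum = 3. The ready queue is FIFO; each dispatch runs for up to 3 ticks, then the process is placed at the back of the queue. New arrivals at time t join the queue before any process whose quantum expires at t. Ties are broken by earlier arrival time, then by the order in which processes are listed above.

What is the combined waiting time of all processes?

92

Gantt: | idle 0-1 | A 1-4 | B 4-7 | A 7-10 | C 10-13 | D 13-16 | E 16-19 | F 19-22 | C 22-25 | D 25-28 | E 28-31 | C 31-34 | D 34-37 | E 37-40 | C 40-41 | E 41-42 |
Completion: A=10  B=7  C=41  D=37  E=42  F=22
Turnaround (C−A): A=9  B=4  C=36  D=32  E=36  F=16
Waiting = turnaround − burst: A=3, B=1, C=26, D=23, E=26, F=13
Total waiting = 3 + 1 + 26 + 23 + 26 + 13 = 92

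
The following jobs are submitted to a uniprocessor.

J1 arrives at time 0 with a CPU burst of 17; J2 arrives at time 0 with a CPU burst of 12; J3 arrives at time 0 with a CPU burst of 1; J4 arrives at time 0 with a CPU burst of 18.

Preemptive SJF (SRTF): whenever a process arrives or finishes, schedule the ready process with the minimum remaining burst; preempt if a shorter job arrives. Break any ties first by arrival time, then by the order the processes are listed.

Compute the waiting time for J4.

Timeline: | J3 0-1 | J2 1-13 | J1 13-30 | J4 30-48 |
Completion: J1=30  J2=13  J3=1  J4=48
Turnaround (C−A): J1=30  J2=13  J3=1  J4=48
Waiting(J4) = turnaround − burst = 48 − 18 = 30

30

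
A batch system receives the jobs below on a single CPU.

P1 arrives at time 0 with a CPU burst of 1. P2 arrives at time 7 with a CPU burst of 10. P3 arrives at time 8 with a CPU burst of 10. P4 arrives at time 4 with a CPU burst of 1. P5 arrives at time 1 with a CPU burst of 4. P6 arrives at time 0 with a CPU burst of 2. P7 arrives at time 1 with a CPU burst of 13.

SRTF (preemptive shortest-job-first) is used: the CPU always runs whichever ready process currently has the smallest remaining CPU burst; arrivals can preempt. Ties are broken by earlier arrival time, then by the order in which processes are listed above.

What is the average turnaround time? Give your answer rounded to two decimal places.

11.86

Timeline: | P1 0-1 | P6 1-3 | P5 3-4 | P4 4-5 | P5 5-8 | P2 8-18 | P3 18-28 | P7 28-41 |
Completion: P1=1  P2=18  P3=28  P4=5  P5=8  P6=3  P7=41
Turnaround (C−A): P1=1  P2=11  P3=20  P4=1  P5=7  P6=3  P7=40
Turnaround times: P1=1, P2=11, P3=20, P4=1, P5=7, P6=3, P7=40
Average turnaround = (1+11+20+1+7+3+40) / 7 = 83/7 = 11.86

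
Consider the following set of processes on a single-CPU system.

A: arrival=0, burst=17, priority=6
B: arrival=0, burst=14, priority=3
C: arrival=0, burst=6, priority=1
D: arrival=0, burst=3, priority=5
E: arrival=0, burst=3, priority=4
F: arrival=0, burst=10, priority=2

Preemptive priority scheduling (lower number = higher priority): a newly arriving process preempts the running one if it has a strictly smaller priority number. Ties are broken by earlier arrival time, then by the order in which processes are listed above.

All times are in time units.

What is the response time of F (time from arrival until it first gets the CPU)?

Schedule: | C 0-6 | F 6-16 | B 16-30 | E 30-33 | D 33-36 | A 36-53 |
Completion: A=53  B=30  C=6  D=36  E=33  F=16
Turnaround (C−A): A=53  B=30  C=6  D=36  E=33  F=16
Response(F) = first start − arrival = 6 − 0 = 6

6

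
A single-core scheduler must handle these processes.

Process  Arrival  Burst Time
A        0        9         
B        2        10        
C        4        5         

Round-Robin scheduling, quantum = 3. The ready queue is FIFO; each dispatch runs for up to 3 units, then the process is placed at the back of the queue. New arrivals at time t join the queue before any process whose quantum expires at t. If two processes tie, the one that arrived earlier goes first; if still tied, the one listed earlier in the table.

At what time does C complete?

Timeline: | A 0-3 | B 3-6 | A 6-9 | C 9-12 | B 12-15 | A 15-18 | C 18-20 | B 20-24 |
Completion: A=18  B=24  C=20
Turnaround (C−A): A=18  B=22  C=16

20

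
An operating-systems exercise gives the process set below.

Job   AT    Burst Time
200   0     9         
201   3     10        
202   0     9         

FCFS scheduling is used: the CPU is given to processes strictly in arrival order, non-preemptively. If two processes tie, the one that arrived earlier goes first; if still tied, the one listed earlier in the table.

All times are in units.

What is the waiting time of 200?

0

Schedule: | 200 0-9 | 202 9-18 | 201 18-28 |
Completion: 200=9  201=28  202=18
Waiting(200) = turnaround − burst = 9 − 9 = 0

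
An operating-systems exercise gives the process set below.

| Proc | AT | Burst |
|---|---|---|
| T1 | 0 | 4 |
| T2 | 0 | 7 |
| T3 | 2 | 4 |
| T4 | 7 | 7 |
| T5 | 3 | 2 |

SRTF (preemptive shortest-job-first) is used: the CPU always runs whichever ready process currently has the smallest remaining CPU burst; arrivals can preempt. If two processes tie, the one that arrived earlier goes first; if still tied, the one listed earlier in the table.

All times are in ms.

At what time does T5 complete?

Gantt: | T1 0-4 | T5 4-6 | T3 6-10 | T2 10-17 | T4 17-24 |
Completion: T1=4  T2=17  T3=10  T4=24  T5=6

6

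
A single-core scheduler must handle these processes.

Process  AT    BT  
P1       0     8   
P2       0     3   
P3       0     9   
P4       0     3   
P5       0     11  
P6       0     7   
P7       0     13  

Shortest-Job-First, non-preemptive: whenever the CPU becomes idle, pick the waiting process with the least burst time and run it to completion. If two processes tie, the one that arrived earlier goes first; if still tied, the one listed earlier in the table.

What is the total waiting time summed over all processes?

114

Gantt: | P2 0-3 | P4 3-6 | P6 6-13 | P1 13-21 | P3 21-30 | P5 30-41 | P7 41-54 |
Completion: P1=21  P2=3  P3=30  P4=6  P5=41  P6=13  P7=54
Turnaround (C−A): P1=21  P2=3  P3=30  P4=6  P5=41  P6=13  P7=54
Waiting = turnaround − burst: P1=13, P2=0, P3=21, P4=3, P5=30, P6=6, P7=41
Total waiting = 13 + 0 + 21 + 3 + 30 + 6 + 41 = 114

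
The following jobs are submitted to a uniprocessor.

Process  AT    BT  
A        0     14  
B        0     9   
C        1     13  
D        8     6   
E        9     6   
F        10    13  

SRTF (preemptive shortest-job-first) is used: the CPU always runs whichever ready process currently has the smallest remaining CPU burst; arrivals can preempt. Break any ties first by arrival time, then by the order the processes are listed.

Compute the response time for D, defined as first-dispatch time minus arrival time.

1

Timeline: | B 0-9 | D 9-15 | E 15-21 | C 21-34 | F 34-47 | A 47-61 |
Completion: A=61  B=9  C=34  D=15  E=21  F=47
Response(D) = first start − arrival = 9 − 8 = 1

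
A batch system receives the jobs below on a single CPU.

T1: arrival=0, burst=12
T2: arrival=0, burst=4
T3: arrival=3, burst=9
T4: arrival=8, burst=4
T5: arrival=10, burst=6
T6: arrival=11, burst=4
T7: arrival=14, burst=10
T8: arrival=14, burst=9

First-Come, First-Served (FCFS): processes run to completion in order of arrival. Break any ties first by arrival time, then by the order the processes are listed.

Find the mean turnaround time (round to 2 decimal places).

25.38

Timeline: | T1 0-12 | T2 12-16 | T3 16-25 | T4 25-29 | T5 29-35 | T6 35-39 | T7 39-49 | T8 49-58 |
Completion: T1=12  T2=16  T3=25  T4=29  T5=35  T6=39  T7=49  T8=58
Turnaround (C−A): T1=12  T2=16  T3=22  T4=21  T5=25  T6=28  T7=35  T8=44
Turnaround times: T1=12, T2=16, T3=22, T4=21, T5=25, T6=28, T7=35, T8=44
Average turnaround = (12+16+22+21+25+28+35+44) / 8 = 203/8 = 25.38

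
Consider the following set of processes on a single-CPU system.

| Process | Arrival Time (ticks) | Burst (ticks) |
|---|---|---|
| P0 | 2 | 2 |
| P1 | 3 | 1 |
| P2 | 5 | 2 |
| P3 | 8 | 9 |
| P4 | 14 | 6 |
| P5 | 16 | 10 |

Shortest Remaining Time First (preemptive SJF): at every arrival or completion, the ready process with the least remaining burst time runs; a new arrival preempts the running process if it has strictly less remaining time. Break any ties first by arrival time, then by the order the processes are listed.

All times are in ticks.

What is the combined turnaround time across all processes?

Gantt: | idle 0-2 | P0 2-4 | P1 4-5 | P2 5-7 | idle 7-8 | P3 8-17 | P4 17-23 | P5 23-33 |
Completion: P0=4  P1=5  P2=7  P3=17  P4=23  P5=33
Turnaround (C−A): P0=2  P1=2  P2=2  P3=9  P4=9  P5=17
Turnaround = completion − arrival: P0=2, P1=2, P2=2, P3=9, P4=9, P5=17
Total turnaround = 2 + 2 + 2 + 9 + 9 + 17 = 41

41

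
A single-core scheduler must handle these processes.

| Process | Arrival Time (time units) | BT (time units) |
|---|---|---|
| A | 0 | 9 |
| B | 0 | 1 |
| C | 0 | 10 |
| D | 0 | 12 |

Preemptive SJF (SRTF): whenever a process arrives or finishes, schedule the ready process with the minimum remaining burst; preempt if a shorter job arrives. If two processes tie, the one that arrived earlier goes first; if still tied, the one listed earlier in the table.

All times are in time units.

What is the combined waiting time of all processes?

Timeline: | B 0-1 | A 1-10 | C 10-20 | D 20-32 |
Completion: A=10  B=1  C=20  D=32
Turnaround (C−A): A=10  B=1  C=20  D=32
Waiting = turnaround − burst: A=1, B=0, C=10, D=20
Total waiting = 1 + 0 + 10 + 20 = 31

31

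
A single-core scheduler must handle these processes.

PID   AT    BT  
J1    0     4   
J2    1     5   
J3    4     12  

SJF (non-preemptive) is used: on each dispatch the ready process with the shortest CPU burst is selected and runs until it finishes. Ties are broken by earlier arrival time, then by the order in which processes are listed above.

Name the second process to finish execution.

Gantt: | J1 0-4 | J2 4-9 | J3 9-21 |
Completion: J1=4  J2=9  J3=21
Finish order: J1 → J2 → J3

J2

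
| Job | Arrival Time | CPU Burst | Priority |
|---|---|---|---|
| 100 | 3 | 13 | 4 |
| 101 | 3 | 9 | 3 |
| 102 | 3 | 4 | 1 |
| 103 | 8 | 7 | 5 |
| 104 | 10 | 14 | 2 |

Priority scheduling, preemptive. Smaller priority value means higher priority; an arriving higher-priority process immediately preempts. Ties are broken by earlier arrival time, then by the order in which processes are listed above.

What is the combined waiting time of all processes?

Gantt: | idle 0-3 | 102 3-7 | 101 7-10 | 104 10-24 | 101 24-30 | 100 30-43 | 103 43-50 |
Completion: 100=43  101=30  102=7  103=50  104=24
Turnaround (C−A): 100=40  101=27  102=4  103=42  104=14
Waiting = turnaround − burst: 100=27, 101=18, 102=0, 103=35, 104=0
Total waiting = 27 + 18 + 0 + 35 + 0 = 80

80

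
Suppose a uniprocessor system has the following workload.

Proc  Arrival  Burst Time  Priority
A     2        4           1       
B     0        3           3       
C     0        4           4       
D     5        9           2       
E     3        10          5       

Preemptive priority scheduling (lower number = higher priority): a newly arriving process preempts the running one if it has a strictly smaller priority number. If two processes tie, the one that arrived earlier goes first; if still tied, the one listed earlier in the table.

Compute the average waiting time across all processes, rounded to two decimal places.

Schedule: | B 0-2 | A 2-6 | D 6-15 | B 15-16 | C 16-20 | E 20-30 |
Completion: A=6  B=16  C=20  D=15  E=30
Turnaround (C−A): A=4  B=16  C=20  D=10  E=27
Waiting times: A=0, B=13, C=16, D=1, E=17
Average waiting = (0+13+16+1+17) / 5 = 47/5 = 9.40

9.40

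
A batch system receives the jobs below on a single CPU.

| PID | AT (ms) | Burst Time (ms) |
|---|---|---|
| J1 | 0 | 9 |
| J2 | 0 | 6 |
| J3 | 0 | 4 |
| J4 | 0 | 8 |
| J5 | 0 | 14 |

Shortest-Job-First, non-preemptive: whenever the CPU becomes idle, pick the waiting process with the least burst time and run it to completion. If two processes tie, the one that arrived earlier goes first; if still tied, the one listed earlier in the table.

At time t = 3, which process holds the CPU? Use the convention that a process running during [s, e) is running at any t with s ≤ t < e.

J3

Gantt: | J3 0-4 | J2 4-10 | J4 10-18 | J1 18-27 | J5 27-41 |
Completion: J1=27  J2=10  J3=4  J4=18  J5=41
Turnaround (C−A): J1=27  J2=10  J3=4  J4=18  J5=41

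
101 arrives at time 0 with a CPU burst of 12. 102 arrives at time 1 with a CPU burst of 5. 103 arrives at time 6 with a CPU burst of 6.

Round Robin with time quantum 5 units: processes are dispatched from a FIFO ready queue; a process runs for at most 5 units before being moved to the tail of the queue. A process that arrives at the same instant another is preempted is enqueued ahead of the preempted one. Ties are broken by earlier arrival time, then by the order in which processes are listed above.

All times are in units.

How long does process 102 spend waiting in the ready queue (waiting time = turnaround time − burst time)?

Timeline: | 101 0-5 | 102 5-10 | 101 10-15 | 103 15-20 | 101 20-22 | 103 22-23 |
Completion: 101=22  102=10  103=23
Waiting(102) = turnaround − burst = 9 − 5 = 4

4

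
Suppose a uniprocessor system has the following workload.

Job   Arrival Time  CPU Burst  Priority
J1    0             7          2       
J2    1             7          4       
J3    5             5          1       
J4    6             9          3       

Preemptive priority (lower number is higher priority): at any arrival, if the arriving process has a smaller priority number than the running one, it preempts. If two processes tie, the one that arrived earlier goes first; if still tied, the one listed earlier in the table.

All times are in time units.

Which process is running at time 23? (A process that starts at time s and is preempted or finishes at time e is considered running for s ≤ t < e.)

J2

Timeline: | J1 0-5 | J3 5-10 | J1 10-12 | J4 12-21 | J2 21-28 |
Completion: J1=12  J2=28  J3=10  J4=21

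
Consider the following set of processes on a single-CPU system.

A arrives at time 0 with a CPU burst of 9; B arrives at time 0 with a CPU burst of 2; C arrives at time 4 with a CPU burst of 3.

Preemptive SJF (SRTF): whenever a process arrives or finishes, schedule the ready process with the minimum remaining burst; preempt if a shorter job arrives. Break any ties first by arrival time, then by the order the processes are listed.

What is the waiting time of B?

Timeline: | B 0-2 | A 2-4 | C 4-7 | A 7-14 |
Completion: A=14  B=2  C=7
Waiting(B) = turnaround − burst = 2 − 2 = 0

0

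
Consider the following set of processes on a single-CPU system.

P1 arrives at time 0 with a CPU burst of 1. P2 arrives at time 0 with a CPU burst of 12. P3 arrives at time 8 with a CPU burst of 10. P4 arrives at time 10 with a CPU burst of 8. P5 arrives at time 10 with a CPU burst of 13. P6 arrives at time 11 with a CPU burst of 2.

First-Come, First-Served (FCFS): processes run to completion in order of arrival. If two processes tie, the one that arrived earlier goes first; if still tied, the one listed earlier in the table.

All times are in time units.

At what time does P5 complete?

Gantt: | P1 0-1 | P2 1-13 | P3 13-23 | P4 23-31 | P5 31-44 | P6 44-46 |
Completion: P1=1  P2=13  P3=23  P4=31  P5=44  P6=46

44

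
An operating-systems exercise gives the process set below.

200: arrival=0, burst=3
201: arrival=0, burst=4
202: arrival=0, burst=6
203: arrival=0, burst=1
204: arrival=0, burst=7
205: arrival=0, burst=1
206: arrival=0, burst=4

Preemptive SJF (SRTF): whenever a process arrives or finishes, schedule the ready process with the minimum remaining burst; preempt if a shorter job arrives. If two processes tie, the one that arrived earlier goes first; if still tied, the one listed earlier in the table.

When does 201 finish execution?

Gantt: | 203 0-1 | 205 1-2 | 200 2-5 | 201 5-9 | 206 9-13 | 202 13-19 | 204 19-26 |
Completion: 200=5  201=9  202=19  203=1  204=26  205=2  206=13

9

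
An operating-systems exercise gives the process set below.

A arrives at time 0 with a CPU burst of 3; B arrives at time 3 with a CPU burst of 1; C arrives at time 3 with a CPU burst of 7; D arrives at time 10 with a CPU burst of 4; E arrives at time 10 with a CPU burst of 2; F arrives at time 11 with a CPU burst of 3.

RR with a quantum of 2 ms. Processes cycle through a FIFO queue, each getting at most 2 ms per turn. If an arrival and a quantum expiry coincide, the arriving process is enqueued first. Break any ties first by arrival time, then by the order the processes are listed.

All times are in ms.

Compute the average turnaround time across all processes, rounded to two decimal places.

Timeline: | A 0-3 | B 3-4 | C 4-10 | D 10-12 | E 12-14 | C 14-15 | F 15-17 | D 17-19 | F 19-20 |
Completion: A=3  B=4  C=15  D=19  E=14  F=20
Turnaround (C−A): A=3  B=1  C=12  D=9  E=4  F=9
Turnaround times: A=3, B=1, C=12, D=9, E=4, F=9
Average turnaround = (3+1+12+9+4+9) / 6 = 38/6 = 6.33

6.33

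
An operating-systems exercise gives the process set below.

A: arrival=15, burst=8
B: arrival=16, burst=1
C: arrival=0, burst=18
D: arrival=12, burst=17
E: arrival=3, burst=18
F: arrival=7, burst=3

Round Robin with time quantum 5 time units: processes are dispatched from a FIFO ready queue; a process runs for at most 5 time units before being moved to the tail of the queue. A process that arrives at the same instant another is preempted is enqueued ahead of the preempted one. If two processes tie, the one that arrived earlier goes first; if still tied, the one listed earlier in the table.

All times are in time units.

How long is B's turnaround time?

Gantt: | C 0-5 | E 5-10 | C 10-15 | F 15-18 | E 18-23 | D 23-28 | A 28-33 | C 33-38 | B 38-39 | E 39-44 | D 44-49 | A 49-52 | C 52-55 | E 55-58 | D 58-65 |
Completion: A=52  B=39  C=55  D=65  E=58  F=18
Turnaround(B) = completion − arrival = 39 − 16 = 23

23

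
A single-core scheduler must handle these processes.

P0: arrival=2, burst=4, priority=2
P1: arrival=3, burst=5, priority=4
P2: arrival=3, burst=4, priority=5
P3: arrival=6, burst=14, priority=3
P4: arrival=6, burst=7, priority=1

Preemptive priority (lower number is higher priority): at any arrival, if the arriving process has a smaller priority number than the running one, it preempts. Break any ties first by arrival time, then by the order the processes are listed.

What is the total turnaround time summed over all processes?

94

Gantt: | idle 0-2 | P0 2-6 | P4 6-13 | P3 13-27 | P1 27-32 | P2 32-36 |
Completion: P0=6  P1=32  P2=36  P3=27  P4=13
Turnaround (C−A): P0=4  P1=29  P2=33  P3=21  P4=7
Turnaround = completion − arrival: P0=4, P1=29, P2=33, P3=21, P4=7
Total turnaround = 4 + 29 + 33 + 21 + 7 = 94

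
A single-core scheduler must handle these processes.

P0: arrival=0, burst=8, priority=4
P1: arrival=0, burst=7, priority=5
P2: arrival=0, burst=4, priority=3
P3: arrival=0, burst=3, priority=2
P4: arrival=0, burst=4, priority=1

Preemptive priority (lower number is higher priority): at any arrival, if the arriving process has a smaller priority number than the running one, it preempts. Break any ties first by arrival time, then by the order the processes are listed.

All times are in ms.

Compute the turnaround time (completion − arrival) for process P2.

11

Gantt: | P4 0-4 | P3 4-7 | P2 7-11 | P0 11-19 | P1 19-26 |
Completion: P0=19  P1=26  P2=11  P3=7  P4=4
Turnaround(P2) = completion − arrival = 11 − 0 = 11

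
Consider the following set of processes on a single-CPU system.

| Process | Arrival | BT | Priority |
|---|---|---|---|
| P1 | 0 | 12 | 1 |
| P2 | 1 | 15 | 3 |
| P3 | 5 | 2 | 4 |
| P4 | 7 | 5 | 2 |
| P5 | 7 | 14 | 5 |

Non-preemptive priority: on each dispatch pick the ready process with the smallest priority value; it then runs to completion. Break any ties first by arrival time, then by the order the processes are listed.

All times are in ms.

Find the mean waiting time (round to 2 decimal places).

Gantt: | P1 0-12 | P4 12-17 | P2 17-32 | P3 32-34 | P5 34-48 |
Completion: P1=12  P2=32  P3=34  P4=17  P5=48
Turnaround (C−A): P1=12  P2=31  P3=29  P4=10  P5=41
Waiting times: P1=0, P2=16, P3=27, P4=5, P5=27
Average waiting = (0+16+27+5+27) / 5 = 75/5 = 15.00

15.00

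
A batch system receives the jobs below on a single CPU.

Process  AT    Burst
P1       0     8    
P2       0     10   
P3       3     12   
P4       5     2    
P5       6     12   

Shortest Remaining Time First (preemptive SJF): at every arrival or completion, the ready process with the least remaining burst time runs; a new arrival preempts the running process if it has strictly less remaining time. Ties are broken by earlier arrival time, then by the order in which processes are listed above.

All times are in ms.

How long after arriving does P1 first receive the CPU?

0

Timeline: | P1 0-5 | P4 5-7 | P1 7-10 | P2 10-20 | P3 20-32 | P5 32-44 |
Completion: P1=10  P2=20  P3=32  P4=7  P5=44
Response(P1) = first start − arrival = 0 − 0 = 0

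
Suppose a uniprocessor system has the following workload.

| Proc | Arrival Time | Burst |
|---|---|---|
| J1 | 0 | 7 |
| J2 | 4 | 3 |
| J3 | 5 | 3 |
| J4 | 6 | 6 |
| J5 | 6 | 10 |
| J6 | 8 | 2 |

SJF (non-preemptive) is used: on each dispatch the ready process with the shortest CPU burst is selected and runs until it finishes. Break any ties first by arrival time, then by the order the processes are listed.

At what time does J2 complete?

Schedule: | J1 0-7 | J2 7-10 | J6 10-12 | J3 12-15 | J4 15-21 | J5 21-31 |
Completion: J1=7  J2=10  J3=15  J4=21  J5=31  J6=12
Turnaround (C−A): J1=7  J2=6  J3=10  J4=15  J5=25  J6=4

10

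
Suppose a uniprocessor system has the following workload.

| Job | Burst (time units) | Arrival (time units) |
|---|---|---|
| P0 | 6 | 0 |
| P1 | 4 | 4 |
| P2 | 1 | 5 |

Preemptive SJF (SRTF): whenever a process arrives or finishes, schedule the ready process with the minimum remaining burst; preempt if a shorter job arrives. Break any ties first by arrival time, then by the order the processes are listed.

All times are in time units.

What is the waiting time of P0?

Schedule: | P0 0-6 | P2 6-7 | P1 7-11 |
Completion: P0=6  P1=11  P2=7
Turnaround (C−A): P0=6  P1=7  P2=2
Waiting(P0) = turnaround − burst = 6 − 6 = 0

0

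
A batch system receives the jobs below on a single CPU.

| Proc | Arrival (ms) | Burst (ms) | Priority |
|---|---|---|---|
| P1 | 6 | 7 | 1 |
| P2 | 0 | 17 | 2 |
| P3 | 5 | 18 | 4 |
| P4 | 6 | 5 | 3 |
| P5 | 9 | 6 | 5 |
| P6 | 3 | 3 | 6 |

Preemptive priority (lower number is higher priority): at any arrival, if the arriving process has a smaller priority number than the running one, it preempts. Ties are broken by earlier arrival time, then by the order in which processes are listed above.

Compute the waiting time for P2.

7

Gantt: | P2 0-6 | P1 6-13 | P2 13-24 | P4 24-29 | P3 29-47 | P5 47-53 | P6 53-56 |
Completion: P1=13  P2=24  P3=47  P4=29  P5=53  P6=56
Waiting(P2) = turnaround − burst = 24 − 17 = 7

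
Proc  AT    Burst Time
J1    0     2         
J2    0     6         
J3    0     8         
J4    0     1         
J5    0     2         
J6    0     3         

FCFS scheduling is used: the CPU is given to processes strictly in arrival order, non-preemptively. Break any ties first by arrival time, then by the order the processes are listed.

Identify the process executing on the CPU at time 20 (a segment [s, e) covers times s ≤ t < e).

J6

Timeline: | J1 0-2 | J2 2-8 | J3 8-16 | J4 16-17 | J5 17-19 | J6 19-22 |
Completion: J1=2  J2=8  J3=16  J4=17  J5=19  J6=22
Turnaround (C−A): J1=2  J2=8  J3=16  J4=17  J5=19  J6=22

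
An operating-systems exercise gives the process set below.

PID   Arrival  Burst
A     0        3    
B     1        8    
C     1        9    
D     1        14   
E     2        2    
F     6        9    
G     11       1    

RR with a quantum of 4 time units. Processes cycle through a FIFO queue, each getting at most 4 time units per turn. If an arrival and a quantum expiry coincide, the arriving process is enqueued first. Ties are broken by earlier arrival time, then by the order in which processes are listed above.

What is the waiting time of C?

29

Gantt: | A 0-3 | B 3-7 | C 7-11 | D 11-15 | E 15-17 | F 17-21 | B 21-25 | G 25-26 | C 26-30 | D 30-34 | F 34-38 | C 38-39 | D 39-43 | F 43-44 | D 44-46 |
Completion: A=3  B=25  C=39  D=46  E=17  F=44  G=26
Waiting(C) = turnaround − burst = 38 − 9 = 29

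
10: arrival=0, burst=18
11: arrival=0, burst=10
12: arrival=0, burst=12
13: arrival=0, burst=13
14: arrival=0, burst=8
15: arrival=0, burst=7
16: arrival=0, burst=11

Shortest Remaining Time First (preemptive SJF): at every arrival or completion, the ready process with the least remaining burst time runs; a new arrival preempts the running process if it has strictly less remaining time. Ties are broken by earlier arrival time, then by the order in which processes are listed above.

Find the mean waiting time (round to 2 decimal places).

Gantt: | 15 0-7 | 14 7-15 | 11 15-25 | 16 25-36 | 12 36-48 | 13 48-61 | 10 61-79 |
Completion: 10=79  11=25  12=48  13=61  14=15  15=7  16=36
Turnaround (C−A): 10=79  11=25  12=48  13=61  14=15  15=7  16=36
Waiting times: 10=61, 11=15, 12=36, 13=48, 14=7, 15=0, 16=25
Average waiting = (61+15+36+48+7+0+25) / 7 = 192/7 = 27.43

27.43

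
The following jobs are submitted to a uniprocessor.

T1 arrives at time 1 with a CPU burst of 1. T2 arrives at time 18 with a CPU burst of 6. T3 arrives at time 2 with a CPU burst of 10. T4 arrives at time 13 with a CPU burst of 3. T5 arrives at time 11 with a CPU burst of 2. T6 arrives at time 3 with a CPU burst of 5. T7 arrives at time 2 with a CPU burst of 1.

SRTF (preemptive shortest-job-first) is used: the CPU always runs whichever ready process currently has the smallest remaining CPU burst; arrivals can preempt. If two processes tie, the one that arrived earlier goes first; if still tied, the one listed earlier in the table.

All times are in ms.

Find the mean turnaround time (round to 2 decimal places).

6.29

Schedule: | idle 0-1 | T1 1-2 | T7 2-3 | T6 3-8 | T3 8-11 | T5 11-13 | T4 13-16 | T3 16-23 | T2 23-29 |
Completion: T1=2  T2=29  T3=23  T4=16  T5=13  T6=8  T7=3
Turnaround (C−A): T1=1  T2=11  T3=21  T4=3  T5=2  T6=5  T7=1
Turnaround times: T1=1, T2=11, T3=21, T4=3, T5=2, T6=5, T7=1
Average turnaround = (1+11+21+3+2+5+1) / 7 = 44/7 = 6.29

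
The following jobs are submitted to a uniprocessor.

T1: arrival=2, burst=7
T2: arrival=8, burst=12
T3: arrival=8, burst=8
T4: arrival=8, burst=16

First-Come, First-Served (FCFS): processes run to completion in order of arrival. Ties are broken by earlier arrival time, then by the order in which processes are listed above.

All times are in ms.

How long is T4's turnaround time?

37

Schedule: | idle 0-2 | T1 2-9 | T2 9-21 | T3 21-29 | T4 29-45 |
Completion: T1=9  T2=21  T3=29  T4=45
Turnaround(T4) = completion − arrival = 45 − 8 = 37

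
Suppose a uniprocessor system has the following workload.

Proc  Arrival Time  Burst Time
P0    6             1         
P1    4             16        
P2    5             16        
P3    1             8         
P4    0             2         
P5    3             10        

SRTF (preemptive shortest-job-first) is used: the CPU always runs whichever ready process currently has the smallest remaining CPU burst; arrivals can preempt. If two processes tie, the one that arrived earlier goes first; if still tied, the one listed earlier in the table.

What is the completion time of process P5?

Gantt: | P4 0-2 | P3 2-6 | P0 6-7 | P3 7-11 | P5 11-21 | P1 21-37 | P2 37-53 |
Completion: P0=7  P1=37  P2=53  P3=11  P4=2  P5=21

21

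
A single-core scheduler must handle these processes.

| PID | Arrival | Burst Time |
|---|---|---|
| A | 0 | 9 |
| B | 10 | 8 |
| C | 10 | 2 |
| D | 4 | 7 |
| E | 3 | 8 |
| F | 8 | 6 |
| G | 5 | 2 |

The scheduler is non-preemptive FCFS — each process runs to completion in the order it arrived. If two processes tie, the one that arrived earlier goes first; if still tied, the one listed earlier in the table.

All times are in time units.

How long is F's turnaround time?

Timeline: | A 0-9 | E 9-17 | D 17-24 | G 24-26 | F 26-32 | B 32-40 | C 40-42 |
Completion: A=9  B=40  C=42  D=24  E=17  F=32  G=26
Turnaround(F) = completion − arrival = 32 − 8 = 24

24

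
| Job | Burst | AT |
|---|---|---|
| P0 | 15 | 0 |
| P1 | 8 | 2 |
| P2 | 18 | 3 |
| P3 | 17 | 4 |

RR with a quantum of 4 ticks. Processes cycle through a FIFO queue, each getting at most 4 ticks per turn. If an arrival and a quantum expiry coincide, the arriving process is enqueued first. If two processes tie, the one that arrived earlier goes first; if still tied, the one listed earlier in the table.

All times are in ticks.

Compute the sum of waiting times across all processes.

Timeline: | P0 0-4 | P1 4-8 | P2 8-12 | P3 12-16 | P0 16-20 | P1 20-24 | P2 24-28 | P3 28-32 | P0 32-36 | P2 36-40 | P3 40-44 | P0 44-47 | P2 47-51 | P3 51-55 | P2 55-57 | P3 57-58 |
Completion: P0=47  P1=24  P2=57  P3=58
Turnaround (C−A): P0=47  P1=22  P2=54  P3=54
Waiting = turnaround − burst: P0=32, P1=14, P2=36, P3=37
Total waiting = 32 + 14 + 36 + 37 = 119

119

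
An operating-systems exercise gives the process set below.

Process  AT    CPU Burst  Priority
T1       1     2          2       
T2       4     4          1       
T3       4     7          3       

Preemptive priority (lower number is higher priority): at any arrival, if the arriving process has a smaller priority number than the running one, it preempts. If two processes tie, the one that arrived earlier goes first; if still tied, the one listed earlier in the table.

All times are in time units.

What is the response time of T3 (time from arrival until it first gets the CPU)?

Gantt: | idle 0-1 | T1 1-3 | idle 3-4 | T2 4-8 | T3 8-15 |
Completion: T1=3  T2=8  T3=15
Response(T3) = first start − arrival = 8 − 4 = 4

4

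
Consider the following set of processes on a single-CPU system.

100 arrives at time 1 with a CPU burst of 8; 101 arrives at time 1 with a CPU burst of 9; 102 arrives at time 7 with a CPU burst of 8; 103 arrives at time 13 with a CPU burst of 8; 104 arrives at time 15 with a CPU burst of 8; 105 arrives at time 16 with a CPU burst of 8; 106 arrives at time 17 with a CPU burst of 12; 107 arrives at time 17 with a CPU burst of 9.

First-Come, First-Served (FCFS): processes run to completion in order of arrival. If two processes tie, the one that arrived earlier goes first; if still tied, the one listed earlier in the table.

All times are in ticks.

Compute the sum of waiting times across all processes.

155

Schedule: | idle 0-1 | 100 1-9 | 101 9-18 | 102 18-26 | 103 26-34 | 104 34-42 | 105 42-50 | 106 50-62 | 107 62-71 |
Completion: 100=9  101=18  102=26  103=34  104=42  105=50  106=62  107=71
Turnaround (C−A): 100=8  101=17  102=19  103=21  104=27  105=34  106=45  107=54
Waiting = turnaround − burst: 100=0, 101=8, 102=11, 103=13, 104=19, 105=26, 106=33, 107=45
Total waiting = 0 + 8 + 11 + 13 + 19 + 26 + 33 + 45 = 155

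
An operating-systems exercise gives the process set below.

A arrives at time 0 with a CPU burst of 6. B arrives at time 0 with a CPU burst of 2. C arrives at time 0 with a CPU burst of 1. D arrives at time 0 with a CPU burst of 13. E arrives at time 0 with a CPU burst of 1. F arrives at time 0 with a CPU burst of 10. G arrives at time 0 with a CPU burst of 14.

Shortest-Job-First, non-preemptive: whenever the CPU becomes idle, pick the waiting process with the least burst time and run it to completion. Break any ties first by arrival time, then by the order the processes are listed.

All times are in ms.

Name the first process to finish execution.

Schedule: | C 0-1 | E 1-2 | B 2-4 | A 4-10 | F 10-20 | D 20-33 | G 33-47 |
Completion: A=10  B=4  C=1  D=33  E=2  F=20  G=47
Turnaround (C−A): A=10  B=4  C=1  D=33  E=2  F=20  G=47
Finish order: C → E → B → A → F → D → G

C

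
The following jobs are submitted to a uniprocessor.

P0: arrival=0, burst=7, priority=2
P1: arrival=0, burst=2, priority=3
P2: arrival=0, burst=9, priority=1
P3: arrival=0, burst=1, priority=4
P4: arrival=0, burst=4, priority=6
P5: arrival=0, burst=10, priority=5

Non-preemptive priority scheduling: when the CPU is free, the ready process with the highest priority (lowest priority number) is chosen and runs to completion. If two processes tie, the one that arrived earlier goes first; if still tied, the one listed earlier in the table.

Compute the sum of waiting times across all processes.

91

Schedule: | P2 0-9 | P0 9-16 | P1 16-18 | P3 18-19 | P5 19-29 | P4 29-33 |
Completion: P0=16  P1=18  P2=9  P3=19  P4=33  P5=29
Turnaround (C−A): P0=16  P1=18  P2=9  P3=19  P4=33  P5=29
Waiting = turnaround − burst: P0=9, P1=16, P2=0, P3=18, P4=29, P5=19
Total waiting = 9 + 16 + 0 + 18 + 29 + 19 = 91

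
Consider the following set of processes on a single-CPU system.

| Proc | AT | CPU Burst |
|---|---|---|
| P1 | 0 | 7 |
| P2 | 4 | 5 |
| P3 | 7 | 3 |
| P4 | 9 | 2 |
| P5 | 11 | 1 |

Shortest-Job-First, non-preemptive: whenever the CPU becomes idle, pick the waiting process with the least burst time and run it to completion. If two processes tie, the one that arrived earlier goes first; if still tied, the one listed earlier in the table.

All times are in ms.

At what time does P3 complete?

10

Gantt: | P1 0-7 | P3 7-10 | P4 10-12 | P5 12-13 | P2 13-18 |
Completion: P1=7  P2=18  P3=10  P4=12  P5=13
Turnaround (C−A): P1=7  P2=14  P3=3  P4=3  P5=2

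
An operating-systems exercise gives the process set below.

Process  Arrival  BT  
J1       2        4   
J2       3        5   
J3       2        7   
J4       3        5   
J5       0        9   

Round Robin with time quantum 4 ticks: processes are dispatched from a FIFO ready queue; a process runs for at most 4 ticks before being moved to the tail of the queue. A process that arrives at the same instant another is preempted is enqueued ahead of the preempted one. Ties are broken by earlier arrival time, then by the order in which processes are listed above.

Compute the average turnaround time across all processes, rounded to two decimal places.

22.40

Schedule: | J5 0-4 | J1 4-8 | J3 8-12 | J2 12-16 | J4 16-20 | J5 20-24 | J3 24-27 | J2 27-28 | J4 28-29 | J5 29-30 |
Completion: J1=8  J2=28  J3=27  J4=29  J5=30
Turnaround (C−A): J1=6  J2=25  J3=25  J4=26  J5=30
Turnaround times: J1=6, J2=25, J3=25, J4=26, J5=30
Average turnaround = (6+25+25+26+30) / 5 = 112/5 = 22.40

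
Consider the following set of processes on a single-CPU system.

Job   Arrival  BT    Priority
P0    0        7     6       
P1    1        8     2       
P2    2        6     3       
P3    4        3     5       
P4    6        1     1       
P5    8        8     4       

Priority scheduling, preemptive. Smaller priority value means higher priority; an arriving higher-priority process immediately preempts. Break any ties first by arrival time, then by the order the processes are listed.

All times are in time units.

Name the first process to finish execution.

Timeline: | P0 0-1 | P1 1-6 | P4 6-7 | P1 7-10 | P2 10-16 | P5 16-24 | P3 24-27 | P0 27-33 |
Completion: P0=33  P1=10  P2=16  P3=27  P4=7  P5=24
Finish order: P4 → P1 → P2 → P5 → P3 → P0

P4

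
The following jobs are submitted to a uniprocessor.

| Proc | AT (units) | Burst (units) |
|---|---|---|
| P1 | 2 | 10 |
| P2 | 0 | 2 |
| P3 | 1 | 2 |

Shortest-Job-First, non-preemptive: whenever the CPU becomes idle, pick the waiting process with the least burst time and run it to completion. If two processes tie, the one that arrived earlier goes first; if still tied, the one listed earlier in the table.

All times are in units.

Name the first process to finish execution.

Timeline: | P2 0-2 | P3 2-4 | P1 4-14 |
Completion: P1=14  P2=2  P3=4
Turnaround (C−A): P1=12  P2=2  P3=3
Finish order: P2 → P3 → P1

P2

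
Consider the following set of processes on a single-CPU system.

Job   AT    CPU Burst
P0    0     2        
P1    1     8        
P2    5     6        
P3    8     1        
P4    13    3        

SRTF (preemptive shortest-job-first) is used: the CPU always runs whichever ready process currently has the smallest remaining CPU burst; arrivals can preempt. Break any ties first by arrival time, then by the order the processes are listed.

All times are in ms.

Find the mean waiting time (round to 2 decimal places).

Schedule: | P0 0-2 | P1 2-8 | P3 8-9 | P1 9-11 | P2 11-13 | P4 13-16 | P2 16-20 |
Completion: P0=2  P1=11  P2=20  P3=9  P4=16
Turnaround (C−A): P0=2  P1=10  P2=15  P3=1  P4=3
Waiting times: P0=0, P1=2, P2=9, P3=0, P4=0
Average waiting = (0+2+9+0+0) / 5 = 11/5 = 2.20

2.20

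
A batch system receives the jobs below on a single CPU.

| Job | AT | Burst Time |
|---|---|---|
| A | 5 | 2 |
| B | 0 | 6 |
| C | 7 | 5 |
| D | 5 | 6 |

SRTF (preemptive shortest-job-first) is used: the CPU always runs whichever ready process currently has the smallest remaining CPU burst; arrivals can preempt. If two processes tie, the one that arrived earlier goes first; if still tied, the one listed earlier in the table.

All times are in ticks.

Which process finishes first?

B

Timeline: | B 0-6 | A 6-8 | C 8-13 | D 13-19 |
Completion: A=8  B=6  C=13  D=19
Finish order: B → A → C → D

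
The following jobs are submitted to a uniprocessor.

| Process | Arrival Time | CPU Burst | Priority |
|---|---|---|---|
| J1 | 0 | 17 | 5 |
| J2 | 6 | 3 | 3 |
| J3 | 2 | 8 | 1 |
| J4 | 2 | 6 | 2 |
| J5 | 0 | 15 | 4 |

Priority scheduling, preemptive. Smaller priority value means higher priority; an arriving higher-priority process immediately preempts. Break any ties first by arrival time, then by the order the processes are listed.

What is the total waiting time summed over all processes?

Timeline: | J5 0-2 | J3 2-10 | J4 10-16 | J2 16-19 | J5 19-32 | J1 32-49 |
Completion: J1=49  J2=19  J3=10  J4=16  J5=32
Turnaround (C−A): J1=49  J2=13  J3=8  J4=14  J5=32
Waiting = turnaround − burst: J1=32, J2=10, J3=0, J4=8, J5=17
Total waiting = 32 + 10 + 0 + 8 + 17 = 67

67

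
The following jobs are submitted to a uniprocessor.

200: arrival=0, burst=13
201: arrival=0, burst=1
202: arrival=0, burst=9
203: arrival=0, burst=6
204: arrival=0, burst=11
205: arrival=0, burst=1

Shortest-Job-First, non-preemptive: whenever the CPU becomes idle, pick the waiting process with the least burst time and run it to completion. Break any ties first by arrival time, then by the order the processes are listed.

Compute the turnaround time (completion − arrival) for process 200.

Gantt: | 201 0-1 | 205 1-2 | 203 2-8 | 202 8-17 | 204 17-28 | 200 28-41 |
Completion: 200=41  201=1  202=17  203=8  204=28  205=2
Turnaround (C−A): 200=41  201=1  202=17  203=8  204=28  205=2
Turnaround(200) = completion − arrival = 41 − 0 = 41

41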